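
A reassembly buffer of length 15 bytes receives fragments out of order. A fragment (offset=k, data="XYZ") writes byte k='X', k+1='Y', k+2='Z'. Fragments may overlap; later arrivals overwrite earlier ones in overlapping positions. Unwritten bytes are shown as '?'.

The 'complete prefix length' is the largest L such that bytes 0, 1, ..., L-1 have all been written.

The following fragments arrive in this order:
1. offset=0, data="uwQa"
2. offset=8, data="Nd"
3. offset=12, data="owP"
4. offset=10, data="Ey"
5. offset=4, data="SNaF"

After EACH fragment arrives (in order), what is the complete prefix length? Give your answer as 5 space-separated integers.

Fragment 1: offset=0 data="uwQa" -> buffer=uwQa??????????? -> prefix_len=4
Fragment 2: offset=8 data="Nd" -> buffer=uwQa????Nd????? -> prefix_len=4
Fragment 3: offset=12 data="owP" -> buffer=uwQa????Nd??owP -> prefix_len=4
Fragment 4: offset=10 data="Ey" -> buffer=uwQa????NdEyowP -> prefix_len=4
Fragment 5: offset=4 data="SNaF" -> buffer=uwQaSNaFNdEyowP -> prefix_len=15

Answer: 4 4 4 4 15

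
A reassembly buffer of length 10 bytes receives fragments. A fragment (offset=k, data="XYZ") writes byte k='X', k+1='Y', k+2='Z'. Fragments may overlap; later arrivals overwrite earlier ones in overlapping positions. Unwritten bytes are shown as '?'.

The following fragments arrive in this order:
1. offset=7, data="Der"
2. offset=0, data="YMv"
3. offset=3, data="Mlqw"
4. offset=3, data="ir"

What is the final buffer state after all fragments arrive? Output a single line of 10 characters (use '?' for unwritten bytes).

Answer: YMvirqwDer

Derivation:
Fragment 1: offset=7 data="Der" -> buffer=???????Der
Fragment 2: offset=0 data="YMv" -> buffer=YMv????Der
Fragment 3: offset=3 data="Mlqw" -> buffer=YMvMlqwDer
Fragment 4: offset=3 data="ir" -> buffer=YMvirqwDer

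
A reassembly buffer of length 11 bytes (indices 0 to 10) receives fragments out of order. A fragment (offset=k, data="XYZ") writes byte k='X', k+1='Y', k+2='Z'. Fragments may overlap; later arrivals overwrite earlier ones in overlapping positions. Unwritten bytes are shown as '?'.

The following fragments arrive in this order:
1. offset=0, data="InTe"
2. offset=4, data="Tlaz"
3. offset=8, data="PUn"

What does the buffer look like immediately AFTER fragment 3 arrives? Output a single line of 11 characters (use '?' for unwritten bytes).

Answer: InTeTlazPUn

Derivation:
Fragment 1: offset=0 data="InTe" -> buffer=InTe???????
Fragment 2: offset=4 data="Tlaz" -> buffer=InTeTlaz???
Fragment 3: offset=8 data="PUn" -> buffer=InTeTlazPUn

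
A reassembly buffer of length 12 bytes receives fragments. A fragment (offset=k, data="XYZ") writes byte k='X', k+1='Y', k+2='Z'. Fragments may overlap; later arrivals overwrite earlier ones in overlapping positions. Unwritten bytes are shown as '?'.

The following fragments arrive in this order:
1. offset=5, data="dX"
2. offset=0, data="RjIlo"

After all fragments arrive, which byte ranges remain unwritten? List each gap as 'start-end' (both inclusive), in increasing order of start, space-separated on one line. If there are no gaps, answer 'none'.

Answer: 7-11

Derivation:
Fragment 1: offset=5 len=2
Fragment 2: offset=0 len=5
Gaps: 7-11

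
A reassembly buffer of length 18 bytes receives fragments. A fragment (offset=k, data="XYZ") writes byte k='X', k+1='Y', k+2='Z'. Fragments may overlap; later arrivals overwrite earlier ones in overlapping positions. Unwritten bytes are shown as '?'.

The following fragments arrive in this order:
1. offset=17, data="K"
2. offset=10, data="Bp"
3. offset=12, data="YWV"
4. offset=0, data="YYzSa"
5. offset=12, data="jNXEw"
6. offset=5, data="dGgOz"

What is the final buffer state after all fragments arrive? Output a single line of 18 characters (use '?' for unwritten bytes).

Fragment 1: offset=17 data="K" -> buffer=?????????????????K
Fragment 2: offset=10 data="Bp" -> buffer=??????????Bp?????K
Fragment 3: offset=12 data="YWV" -> buffer=??????????BpYWV??K
Fragment 4: offset=0 data="YYzSa" -> buffer=YYzSa?????BpYWV??K
Fragment 5: offset=12 data="jNXEw" -> buffer=YYzSa?????BpjNXEwK
Fragment 6: offset=5 data="dGgOz" -> buffer=YYzSadGgOzBpjNXEwK

Answer: YYzSadGgOzBpjNXEwK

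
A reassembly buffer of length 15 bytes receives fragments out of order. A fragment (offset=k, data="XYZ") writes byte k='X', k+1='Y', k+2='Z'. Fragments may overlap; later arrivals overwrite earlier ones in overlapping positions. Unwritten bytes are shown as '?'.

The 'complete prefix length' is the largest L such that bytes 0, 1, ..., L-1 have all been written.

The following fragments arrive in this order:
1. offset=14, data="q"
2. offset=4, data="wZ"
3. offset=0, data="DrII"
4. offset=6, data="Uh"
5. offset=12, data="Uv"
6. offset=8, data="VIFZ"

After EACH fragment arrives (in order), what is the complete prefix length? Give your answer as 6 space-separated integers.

Answer: 0 0 6 8 8 15

Derivation:
Fragment 1: offset=14 data="q" -> buffer=??????????????q -> prefix_len=0
Fragment 2: offset=4 data="wZ" -> buffer=????wZ????????q -> prefix_len=0
Fragment 3: offset=0 data="DrII" -> buffer=DrIIwZ????????q -> prefix_len=6
Fragment 4: offset=6 data="Uh" -> buffer=DrIIwZUh??????q -> prefix_len=8
Fragment 5: offset=12 data="Uv" -> buffer=DrIIwZUh????Uvq -> prefix_len=8
Fragment 6: offset=8 data="VIFZ" -> buffer=DrIIwZUhVIFZUvq -> prefix_len=15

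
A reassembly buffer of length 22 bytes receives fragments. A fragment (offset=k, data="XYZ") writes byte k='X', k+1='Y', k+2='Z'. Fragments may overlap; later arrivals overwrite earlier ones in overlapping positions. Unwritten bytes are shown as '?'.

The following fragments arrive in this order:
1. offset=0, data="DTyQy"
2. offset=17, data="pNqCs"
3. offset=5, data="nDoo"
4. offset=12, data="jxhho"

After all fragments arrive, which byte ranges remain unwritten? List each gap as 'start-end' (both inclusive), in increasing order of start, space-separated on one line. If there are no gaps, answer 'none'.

Fragment 1: offset=0 len=5
Fragment 2: offset=17 len=5
Fragment 3: offset=5 len=4
Fragment 4: offset=12 len=5
Gaps: 9-11

Answer: 9-11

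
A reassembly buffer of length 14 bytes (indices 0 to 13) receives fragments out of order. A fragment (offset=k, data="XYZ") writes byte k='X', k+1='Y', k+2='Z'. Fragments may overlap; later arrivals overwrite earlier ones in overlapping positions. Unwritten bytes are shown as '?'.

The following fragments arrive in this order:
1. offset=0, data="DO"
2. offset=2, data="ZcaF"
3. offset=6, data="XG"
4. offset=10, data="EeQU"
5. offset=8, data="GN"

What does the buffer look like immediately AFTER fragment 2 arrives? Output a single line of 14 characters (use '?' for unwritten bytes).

Answer: DOZcaF????????

Derivation:
Fragment 1: offset=0 data="DO" -> buffer=DO????????????
Fragment 2: offset=2 data="ZcaF" -> buffer=DOZcaF????????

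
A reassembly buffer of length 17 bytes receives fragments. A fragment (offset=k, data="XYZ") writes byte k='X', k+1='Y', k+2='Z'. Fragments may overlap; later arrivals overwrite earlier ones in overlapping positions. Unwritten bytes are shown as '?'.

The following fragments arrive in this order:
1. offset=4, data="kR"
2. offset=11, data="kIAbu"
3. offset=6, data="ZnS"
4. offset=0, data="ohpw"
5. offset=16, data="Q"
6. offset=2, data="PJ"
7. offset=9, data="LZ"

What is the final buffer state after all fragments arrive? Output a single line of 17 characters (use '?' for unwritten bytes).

Answer: ohPJkRZnSLZkIAbuQ

Derivation:
Fragment 1: offset=4 data="kR" -> buffer=????kR???????????
Fragment 2: offset=11 data="kIAbu" -> buffer=????kR?????kIAbu?
Fragment 3: offset=6 data="ZnS" -> buffer=????kRZnS??kIAbu?
Fragment 4: offset=0 data="ohpw" -> buffer=ohpwkRZnS??kIAbu?
Fragment 5: offset=16 data="Q" -> buffer=ohpwkRZnS??kIAbuQ
Fragment 6: offset=2 data="PJ" -> buffer=ohPJkRZnS??kIAbuQ
Fragment 7: offset=9 data="LZ" -> buffer=ohPJkRZnSLZkIAbuQ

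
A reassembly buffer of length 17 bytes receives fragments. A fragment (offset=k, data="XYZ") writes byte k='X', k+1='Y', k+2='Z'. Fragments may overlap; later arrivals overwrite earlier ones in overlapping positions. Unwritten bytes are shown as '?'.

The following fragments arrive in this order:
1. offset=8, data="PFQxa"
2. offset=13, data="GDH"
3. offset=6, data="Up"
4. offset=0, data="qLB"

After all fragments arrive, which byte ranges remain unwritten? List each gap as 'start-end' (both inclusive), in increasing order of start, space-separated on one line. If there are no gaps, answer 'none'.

Answer: 3-5 16-16

Derivation:
Fragment 1: offset=8 len=5
Fragment 2: offset=13 len=3
Fragment 3: offset=6 len=2
Fragment 4: offset=0 len=3
Gaps: 3-5 16-16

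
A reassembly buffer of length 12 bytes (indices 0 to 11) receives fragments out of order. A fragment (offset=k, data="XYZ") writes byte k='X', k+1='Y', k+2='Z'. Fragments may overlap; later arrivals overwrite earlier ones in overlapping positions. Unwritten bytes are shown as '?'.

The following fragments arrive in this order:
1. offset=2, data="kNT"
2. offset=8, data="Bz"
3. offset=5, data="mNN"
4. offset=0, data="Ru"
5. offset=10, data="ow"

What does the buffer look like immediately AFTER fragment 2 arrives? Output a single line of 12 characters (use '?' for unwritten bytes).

Fragment 1: offset=2 data="kNT" -> buffer=??kNT???????
Fragment 2: offset=8 data="Bz" -> buffer=??kNT???Bz??

Answer: ??kNT???Bz??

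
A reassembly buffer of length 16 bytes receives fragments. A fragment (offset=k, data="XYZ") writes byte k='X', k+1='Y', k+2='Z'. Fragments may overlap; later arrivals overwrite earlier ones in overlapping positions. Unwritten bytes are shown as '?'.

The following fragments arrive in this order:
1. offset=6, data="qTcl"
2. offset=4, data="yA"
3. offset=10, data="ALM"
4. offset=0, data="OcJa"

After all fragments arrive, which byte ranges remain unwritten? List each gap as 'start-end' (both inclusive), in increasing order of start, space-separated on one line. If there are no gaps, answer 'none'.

Answer: 13-15

Derivation:
Fragment 1: offset=6 len=4
Fragment 2: offset=4 len=2
Fragment 3: offset=10 len=3
Fragment 4: offset=0 len=4
Gaps: 13-15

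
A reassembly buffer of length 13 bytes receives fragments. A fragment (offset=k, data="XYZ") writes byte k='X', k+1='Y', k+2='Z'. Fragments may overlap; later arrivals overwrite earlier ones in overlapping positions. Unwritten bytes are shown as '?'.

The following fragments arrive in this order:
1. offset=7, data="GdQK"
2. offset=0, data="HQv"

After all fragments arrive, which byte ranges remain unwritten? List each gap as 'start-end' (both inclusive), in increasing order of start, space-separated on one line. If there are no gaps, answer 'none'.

Answer: 3-6 11-12

Derivation:
Fragment 1: offset=7 len=4
Fragment 2: offset=0 len=3
Gaps: 3-6 11-12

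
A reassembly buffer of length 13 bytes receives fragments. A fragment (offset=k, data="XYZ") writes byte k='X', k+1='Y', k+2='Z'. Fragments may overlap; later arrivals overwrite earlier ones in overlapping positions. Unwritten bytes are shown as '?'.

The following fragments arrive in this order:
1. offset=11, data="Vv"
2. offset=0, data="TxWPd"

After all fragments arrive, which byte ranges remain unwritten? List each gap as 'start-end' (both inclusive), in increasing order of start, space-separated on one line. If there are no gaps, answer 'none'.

Fragment 1: offset=11 len=2
Fragment 2: offset=0 len=5
Gaps: 5-10

Answer: 5-10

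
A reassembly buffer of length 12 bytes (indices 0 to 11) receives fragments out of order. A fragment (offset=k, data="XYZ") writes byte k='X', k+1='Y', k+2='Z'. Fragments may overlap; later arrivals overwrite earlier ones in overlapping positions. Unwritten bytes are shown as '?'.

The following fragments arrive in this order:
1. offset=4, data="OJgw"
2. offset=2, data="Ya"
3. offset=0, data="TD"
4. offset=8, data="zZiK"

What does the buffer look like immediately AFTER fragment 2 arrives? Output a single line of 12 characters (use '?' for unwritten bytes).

Answer: ??YaOJgw????

Derivation:
Fragment 1: offset=4 data="OJgw" -> buffer=????OJgw????
Fragment 2: offset=2 data="Ya" -> buffer=??YaOJgw????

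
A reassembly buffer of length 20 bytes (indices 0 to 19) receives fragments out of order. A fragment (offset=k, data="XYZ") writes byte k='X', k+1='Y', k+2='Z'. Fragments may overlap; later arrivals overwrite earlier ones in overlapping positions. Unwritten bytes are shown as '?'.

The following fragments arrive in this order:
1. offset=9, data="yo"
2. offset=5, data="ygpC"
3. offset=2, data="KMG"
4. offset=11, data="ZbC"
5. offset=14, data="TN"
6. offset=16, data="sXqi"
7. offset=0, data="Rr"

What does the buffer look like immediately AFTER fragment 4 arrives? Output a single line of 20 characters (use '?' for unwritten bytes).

Answer: ??KMGygpCyoZbC??????

Derivation:
Fragment 1: offset=9 data="yo" -> buffer=?????????yo?????????
Fragment 2: offset=5 data="ygpC" -> buffer=?????ygpCyo?????????
Fragment 3: offset=2 data="KMG" -> buffer=??KMGygpCyo?????????
Fragment 4: offset=11 data="ZbC" -> buffer=??KMGygpCyoZbC??????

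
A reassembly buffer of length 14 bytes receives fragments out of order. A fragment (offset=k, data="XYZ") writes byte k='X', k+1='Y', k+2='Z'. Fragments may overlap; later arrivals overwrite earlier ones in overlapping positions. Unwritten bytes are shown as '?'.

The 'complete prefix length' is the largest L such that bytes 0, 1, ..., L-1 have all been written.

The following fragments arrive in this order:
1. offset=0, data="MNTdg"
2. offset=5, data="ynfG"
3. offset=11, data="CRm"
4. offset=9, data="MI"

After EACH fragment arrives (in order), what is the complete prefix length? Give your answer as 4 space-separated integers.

Fragment 1: offset=0 data="MNTdg" -> buffer=MNTdg????????? -> prefix_len=5
Fragment 2: offset=5 data="ynfG" -> buffer=MNTdgynfG????? -> prefix_len=9
Fragment 3: offset=11 data="CRm" -> buffer=MNTdgynfG??CRm -> prefix_len=9
Fragment 4: offset=9 data="MI" -> buffer=MNTdgynfGMICRm -> prefix_len=14

Answer: 5 9 9 14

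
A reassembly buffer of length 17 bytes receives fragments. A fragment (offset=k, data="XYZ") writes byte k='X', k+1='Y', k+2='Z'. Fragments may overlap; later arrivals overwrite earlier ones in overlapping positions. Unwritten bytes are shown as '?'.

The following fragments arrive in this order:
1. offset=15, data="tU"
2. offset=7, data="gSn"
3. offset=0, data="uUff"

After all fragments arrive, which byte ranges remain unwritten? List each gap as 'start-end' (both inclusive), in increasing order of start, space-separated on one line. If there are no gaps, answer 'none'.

Fragment 1: offset=15 len=2
Fragment 2: offset=7 len=3
Fragment 3: offset=0 len=4
Gaps: 4-6 10-14

Answer: 4-6 10-14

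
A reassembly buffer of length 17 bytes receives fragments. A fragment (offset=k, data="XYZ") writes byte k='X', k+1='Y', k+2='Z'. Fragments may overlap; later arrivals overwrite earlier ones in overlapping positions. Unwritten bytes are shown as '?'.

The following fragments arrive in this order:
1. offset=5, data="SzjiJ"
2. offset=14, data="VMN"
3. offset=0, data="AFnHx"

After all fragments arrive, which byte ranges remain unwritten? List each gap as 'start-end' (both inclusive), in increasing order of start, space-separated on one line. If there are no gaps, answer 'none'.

Fragment 1: offset=5 len=5
Fragment 2: offset=14 len=3
Fragment 3: offset=0 len=5
Gaps: 10-13

Answer: 10-13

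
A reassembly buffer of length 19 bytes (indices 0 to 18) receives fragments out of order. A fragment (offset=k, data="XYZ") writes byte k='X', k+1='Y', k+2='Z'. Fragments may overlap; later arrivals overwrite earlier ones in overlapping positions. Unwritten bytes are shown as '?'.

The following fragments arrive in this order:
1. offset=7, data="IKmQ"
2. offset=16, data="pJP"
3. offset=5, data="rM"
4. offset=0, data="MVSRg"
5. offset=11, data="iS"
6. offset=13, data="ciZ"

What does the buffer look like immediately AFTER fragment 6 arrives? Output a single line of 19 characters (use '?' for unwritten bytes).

Fragment 1: offset=7 data="IKmQ" -> buffer=???????IKmQ????????
Fragment 2: offset=16 data="pJP" -> buffer=???????IKmQ?????pJP
Fragment 3: offset=5 data="rM" -> buffer=?????rMIKmQ?????pJP
Fragment 4: offset=0 data="MVSRg" -> buffer=MVSRgrMIKmQ?????pJP
Fragment 5: offset=11 data="iS" -> buffer=MVSRgrMIKmQiS???pJP
Fragment 6: offset=13 data="ciZ" -> buffer=MVSRgrMIKmQiSciZpJP

Answer: MVSRgrMIKmQiSciZpJP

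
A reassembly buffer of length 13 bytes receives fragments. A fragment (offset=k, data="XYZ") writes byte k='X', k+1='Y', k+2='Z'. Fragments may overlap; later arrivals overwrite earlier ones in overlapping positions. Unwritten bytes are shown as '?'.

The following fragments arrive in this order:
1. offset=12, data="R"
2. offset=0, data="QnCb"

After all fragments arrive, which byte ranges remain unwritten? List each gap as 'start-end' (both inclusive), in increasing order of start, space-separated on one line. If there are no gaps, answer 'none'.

Fragment 1: offset=12 len=1
Fragment 2: offset=0 len=4
Gaps: 4-11

Answer: 4-11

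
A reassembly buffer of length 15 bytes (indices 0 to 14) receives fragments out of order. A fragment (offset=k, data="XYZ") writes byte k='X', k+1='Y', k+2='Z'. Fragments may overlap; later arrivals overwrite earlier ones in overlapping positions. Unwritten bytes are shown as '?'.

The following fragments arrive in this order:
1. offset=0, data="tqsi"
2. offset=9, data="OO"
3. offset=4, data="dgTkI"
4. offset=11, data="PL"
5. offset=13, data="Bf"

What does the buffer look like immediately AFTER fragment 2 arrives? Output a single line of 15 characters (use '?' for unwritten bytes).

Fragment 1: offset=0 data="tqsi" -> buffer=tqsi???????????
Fragment 2: offset=9 data="OO" -> buffer=tqsi?????OO????

Answer: tqsi?????OO????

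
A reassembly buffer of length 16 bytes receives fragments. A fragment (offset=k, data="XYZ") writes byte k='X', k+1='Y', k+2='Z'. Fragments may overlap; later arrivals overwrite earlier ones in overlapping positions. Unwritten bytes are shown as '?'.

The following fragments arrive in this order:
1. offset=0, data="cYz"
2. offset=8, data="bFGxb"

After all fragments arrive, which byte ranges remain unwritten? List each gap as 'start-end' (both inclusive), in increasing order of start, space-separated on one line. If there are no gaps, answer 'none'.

Answer: 3-7 13-15

Derivation:
Fragment 1: offset=0 len=3
Fragment 2: offset=8 len=5
Gaps: 3-7 13-15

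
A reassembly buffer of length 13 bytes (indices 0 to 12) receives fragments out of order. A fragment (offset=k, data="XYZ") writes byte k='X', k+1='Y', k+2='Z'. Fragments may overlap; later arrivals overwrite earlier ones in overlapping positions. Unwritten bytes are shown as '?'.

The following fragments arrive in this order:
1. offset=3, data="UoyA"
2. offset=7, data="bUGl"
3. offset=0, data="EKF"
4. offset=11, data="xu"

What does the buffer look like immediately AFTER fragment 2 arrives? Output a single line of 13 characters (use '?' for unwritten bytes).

Fragment 1: offset=3 data="UoyA" -> buffer=???UoyA??????
Fragment 2: offset=7 data="bUGl" -> buffer=???UoyAbUGl??

Answer: ???UoyAbUGl??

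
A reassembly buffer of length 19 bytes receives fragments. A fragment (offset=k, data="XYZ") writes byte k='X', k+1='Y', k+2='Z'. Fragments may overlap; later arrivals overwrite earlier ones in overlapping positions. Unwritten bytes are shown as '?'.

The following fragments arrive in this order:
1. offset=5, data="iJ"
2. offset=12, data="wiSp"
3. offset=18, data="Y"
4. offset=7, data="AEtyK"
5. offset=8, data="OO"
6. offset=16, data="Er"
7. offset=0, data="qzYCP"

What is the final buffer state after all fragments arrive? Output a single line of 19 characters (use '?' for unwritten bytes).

Fragment 1: offset=5 data="iJ" -> buffer=?????iJ????????????
Fragment 2: offset=12 data="wiSp" -> buffer=?????iJ?????wiSp???
Fragment 3: offset=18 data="Y" -> buffer=?????iJ?????wiSp??Y
Fragment 4: offset=7 data="AEtyK" -> buffer=?????iJAEtyKwiSp??Y
Fragment 5: offset=8 data="OO" -> buffer=?????iJAOOyKwiSp??Y
Fragment 6: offset=16 data="Er" -> buffer=?????iJAOOyKwiSpErY
Fragment 7: offset=0 data="qzYCP" -> buffer=qzYCPiJAOOyKwiSpErY

Answer: qzYCPiJAOOyKwiSpErY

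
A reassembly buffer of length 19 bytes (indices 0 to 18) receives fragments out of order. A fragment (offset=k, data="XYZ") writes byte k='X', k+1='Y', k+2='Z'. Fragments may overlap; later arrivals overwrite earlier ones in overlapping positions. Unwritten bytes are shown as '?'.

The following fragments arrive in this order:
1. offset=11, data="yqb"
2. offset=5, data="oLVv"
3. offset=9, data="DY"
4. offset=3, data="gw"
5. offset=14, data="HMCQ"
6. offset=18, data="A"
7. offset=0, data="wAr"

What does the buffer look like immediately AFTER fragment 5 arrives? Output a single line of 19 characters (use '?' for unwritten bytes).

Fragment 1: offset=11 data="yqb" -> buffer=???????????yqb?????
Fragment 2: offset=5 data="oLVv" -> buffer=?????oLVv??yqb?????
Fragment 3: offset=9 data="DY" -> buffer=?????oLVvDYyqb?????
Fragment 4: offset=3 data="gw" -> buffer=???gwoLVvDYyqb?????
Fragment 5: offset=14 data="HMCQ" -> buffer=???gwoLVvDYyqbHMCQ?

Answer: ???gwoLVvDYyqbHMCQ?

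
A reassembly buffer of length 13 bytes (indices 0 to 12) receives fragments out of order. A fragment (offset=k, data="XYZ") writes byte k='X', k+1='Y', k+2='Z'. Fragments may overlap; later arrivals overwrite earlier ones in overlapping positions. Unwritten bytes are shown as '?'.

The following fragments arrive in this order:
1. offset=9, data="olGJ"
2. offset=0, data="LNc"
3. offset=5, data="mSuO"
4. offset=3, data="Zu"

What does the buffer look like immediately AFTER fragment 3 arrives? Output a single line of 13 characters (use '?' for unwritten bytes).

Answer: LNc??mSuOolGJ

Derivation:
Fragment 1: offset=9 data="olGJ" -> buffer=?????????olGJ
Fragment 2: offset=0 data="LNc" -> buffer=LNc??????olGJ
Fragment 3: offset=5 data="mSuO" -> buffer=LNc??mSuOolGJ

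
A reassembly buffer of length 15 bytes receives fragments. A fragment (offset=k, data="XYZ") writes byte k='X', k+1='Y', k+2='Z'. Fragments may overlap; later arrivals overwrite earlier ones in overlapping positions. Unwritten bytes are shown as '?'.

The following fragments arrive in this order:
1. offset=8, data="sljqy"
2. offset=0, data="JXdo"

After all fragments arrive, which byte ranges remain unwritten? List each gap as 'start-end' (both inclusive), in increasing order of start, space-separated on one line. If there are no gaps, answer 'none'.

Fragment 1: offset=8 len=5
Fragment 2: offset=0 len=4
Gaps: 4-7 13-14

Answer: 4-7 13-14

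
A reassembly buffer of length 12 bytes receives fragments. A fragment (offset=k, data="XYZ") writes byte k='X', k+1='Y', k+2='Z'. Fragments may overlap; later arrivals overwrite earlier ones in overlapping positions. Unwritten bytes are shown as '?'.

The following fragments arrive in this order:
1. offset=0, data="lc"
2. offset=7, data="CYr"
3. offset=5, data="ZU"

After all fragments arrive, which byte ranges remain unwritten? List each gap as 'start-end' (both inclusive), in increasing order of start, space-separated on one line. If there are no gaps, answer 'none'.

Fragment 1: offset=0 len=2
Fragment 2: offset=7 len=3
Fragment 3: offset=5 len=2
Gaps: 2-4 10-11

Answer: 2-4 10-11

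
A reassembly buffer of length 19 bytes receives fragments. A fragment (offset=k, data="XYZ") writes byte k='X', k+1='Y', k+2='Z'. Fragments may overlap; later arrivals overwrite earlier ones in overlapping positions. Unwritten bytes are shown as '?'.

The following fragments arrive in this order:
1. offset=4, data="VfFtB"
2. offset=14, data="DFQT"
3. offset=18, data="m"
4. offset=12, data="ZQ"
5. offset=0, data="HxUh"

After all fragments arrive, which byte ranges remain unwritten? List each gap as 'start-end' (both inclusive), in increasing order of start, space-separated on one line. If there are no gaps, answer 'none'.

Answer: 9-11

Derivation:
Fragment 1: offset=4 len=5
Fragment 2: offset=14 len=4
Fragment 3: offset=18 len=1
Fragment 4: offset=12 len=2
Fragment 5: offset=0 len=4
Gaps: 9-11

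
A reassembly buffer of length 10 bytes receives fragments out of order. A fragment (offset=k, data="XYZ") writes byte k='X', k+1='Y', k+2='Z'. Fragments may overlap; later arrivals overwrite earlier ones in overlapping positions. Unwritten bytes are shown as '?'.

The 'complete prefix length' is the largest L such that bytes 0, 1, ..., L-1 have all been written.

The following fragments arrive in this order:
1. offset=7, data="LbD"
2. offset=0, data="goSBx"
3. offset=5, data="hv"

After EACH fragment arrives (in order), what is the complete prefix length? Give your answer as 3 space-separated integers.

Fragment 1: offset=7 data="LbD" -> buffer=???????LbD -> prefix_len=0
Fragment 2: offset=0 data="goSBx" -> buffer=goSBx??LbD -> prefix_len=5
Fragment 3: offset=5 data="hv" -> buffer=goSBxhvLbD -> prefix_len=10

Answer: 0 5 10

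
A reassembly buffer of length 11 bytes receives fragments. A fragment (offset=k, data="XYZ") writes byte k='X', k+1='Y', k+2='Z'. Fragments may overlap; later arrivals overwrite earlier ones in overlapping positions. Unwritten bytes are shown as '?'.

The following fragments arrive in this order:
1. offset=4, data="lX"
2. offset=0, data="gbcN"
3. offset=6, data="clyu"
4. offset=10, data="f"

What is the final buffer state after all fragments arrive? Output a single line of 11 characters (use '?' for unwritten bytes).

Fragment 1: offset=4 data="lX" -> buffer=????lX?????
Fragment 2: offset=0 data="gbcN" -> buffer=gbcNlX?????
Fragment 3: offset=6 data="clyu" -> buffer=gbcNlXclyu?
Fragment 4: offset=10 data="f" -> buffer=gbcNlXclyuf

Answer: gbcNlXclyuf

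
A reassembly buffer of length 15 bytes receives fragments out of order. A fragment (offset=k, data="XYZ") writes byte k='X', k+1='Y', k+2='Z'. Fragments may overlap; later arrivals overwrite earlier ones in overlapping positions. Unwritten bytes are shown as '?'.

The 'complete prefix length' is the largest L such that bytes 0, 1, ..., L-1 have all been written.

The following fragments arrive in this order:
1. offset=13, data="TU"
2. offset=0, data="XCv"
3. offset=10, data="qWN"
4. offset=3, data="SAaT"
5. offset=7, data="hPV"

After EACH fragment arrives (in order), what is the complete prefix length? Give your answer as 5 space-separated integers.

Fragment 1: offset=13 data="TU" -> buffer=?????????????TU -> prefix_len=0
Fragment 2: offset=0 data="XCv" -> buffer=XCv??????????TU -> prefix_len=3
Fragment 3: offset=10 data="qWN" -> buffer=XCv???????qWNTU -> prefix_len=3
Fragment 4: offset=3 data="SAaT" -> buffer=XCvSAaT???qWNTU -> prefix_len=7
Fragment 5: offset=7 data="hPV" -> buffer=XCvSAaThPVqWNTU -> prefix_len=15

Answer: 0 3 3 7 15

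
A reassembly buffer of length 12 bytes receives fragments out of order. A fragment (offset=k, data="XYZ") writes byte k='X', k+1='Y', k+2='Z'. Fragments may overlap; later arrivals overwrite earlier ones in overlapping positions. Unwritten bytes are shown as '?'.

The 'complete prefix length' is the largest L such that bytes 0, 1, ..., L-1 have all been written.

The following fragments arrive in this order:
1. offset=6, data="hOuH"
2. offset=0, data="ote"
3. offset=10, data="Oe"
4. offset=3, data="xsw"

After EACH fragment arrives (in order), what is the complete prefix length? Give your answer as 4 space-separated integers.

Answer: 0 3 3 12

Derivation:
Fragment 1: offset=6 data="hOuH" -> buffer=??????hOuH?? -> prefix_len=0
Fragment 2: offset=0 data="ote" -> buffer=ote???hOuH?? -> prefix_len=3
Fragment 3: offset=10 data="Oe" -> buffer=ote???hOuHOe -> prefix_len=3
Fragment 4: offset=3 data="xsw" -> buffer=otexswhOuHOe -> prefix_len=12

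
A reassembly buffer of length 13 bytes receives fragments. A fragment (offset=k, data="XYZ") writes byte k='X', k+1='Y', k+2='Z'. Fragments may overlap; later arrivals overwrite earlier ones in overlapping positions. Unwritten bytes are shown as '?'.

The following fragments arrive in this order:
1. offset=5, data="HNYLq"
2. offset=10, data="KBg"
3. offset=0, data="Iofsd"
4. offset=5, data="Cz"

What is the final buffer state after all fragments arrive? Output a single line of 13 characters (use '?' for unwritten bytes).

Fragment 1: offset=5 data="HNYLq" -> buffer=?????HNYLq???
Fragment 2: offset=10 data="KBg" -> buffer=?????HNYLqKBg
Fragment 3: offset=0 data="Iofsd" -> buffer=IofsdHNYLqKBg
Fragment 4: offset=5 data="Cz" -> buffer=IofsdCzYLqKBg

Answer: IofsdCzYLqKBg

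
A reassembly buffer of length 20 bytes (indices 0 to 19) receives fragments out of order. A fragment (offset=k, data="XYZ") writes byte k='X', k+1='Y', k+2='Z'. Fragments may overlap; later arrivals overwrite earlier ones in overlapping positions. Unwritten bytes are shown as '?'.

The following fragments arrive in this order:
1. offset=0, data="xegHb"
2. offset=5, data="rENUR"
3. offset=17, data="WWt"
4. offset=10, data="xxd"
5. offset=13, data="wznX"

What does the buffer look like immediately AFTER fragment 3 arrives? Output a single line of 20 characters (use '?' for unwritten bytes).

Answer: xegHbrENUR???????WWt

Derivation:
Fragment 1: offset=0 data="xegHb" -> buffer=xegHb???????????????
Fragment 2: offset=5 data="rENUR" -> buffer=xegHbrENUR??????????
Fragment 3: offset=17 data="WWt" -> buffer=xegHbrENUR???????WWt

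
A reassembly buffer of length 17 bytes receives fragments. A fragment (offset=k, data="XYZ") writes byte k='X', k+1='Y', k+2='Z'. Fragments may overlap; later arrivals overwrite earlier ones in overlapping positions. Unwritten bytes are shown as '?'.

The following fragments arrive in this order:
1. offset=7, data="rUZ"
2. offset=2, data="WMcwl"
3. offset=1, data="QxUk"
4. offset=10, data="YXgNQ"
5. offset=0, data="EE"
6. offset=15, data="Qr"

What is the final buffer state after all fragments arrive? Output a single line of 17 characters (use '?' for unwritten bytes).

Fragment 1: offset=7 data="rUZ" -> buffer=???????rUZ???????
Fragment 2: offset=2 data="WMcwl" -> buffer=??WMcwlrUZ???????
Fragment 3: offset=1 data="QxUk" -> buffer=?QxUkwlrUZ???????
Fragment 4: offset=10 data="YXgNQ" -> buffer=?QxUkwlrUZYXgNQ??
Fragment 5: offset=0 data="EE" -> buffer=EExUkwlrUZYXgNQ??
Fragment 6: offset=15 data="Qr" -> buffer=EExUkwlrUZYXgNQQr

Answer: EExUkwlrUZYXgNQQr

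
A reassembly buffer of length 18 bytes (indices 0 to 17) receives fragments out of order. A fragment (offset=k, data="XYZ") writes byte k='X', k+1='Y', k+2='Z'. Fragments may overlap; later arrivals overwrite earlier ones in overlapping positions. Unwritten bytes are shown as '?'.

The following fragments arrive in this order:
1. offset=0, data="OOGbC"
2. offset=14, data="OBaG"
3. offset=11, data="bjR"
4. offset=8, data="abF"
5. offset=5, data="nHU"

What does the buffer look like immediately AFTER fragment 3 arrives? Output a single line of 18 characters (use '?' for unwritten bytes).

Answer: OOGbC??????bjROBaG

Derivation:
Fragment 1: offset=0 data="OOGbC" -> buffer=OOGbC?????????????
Fragment 2: offset=14 data="OBaG" -> buffer=OOGbC?????????OBaG
Fragment 3: offset=11 data="bjR" -> buffer=OOGbC??????bjROBaG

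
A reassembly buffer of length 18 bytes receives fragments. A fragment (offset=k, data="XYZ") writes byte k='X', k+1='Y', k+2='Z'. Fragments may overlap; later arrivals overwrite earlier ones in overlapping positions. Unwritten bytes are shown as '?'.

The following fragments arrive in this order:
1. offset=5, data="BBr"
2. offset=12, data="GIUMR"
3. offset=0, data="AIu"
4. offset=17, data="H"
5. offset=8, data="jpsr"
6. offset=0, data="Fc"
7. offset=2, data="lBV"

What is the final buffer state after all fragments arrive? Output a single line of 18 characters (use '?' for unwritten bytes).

Answer: FclBVBBrjpsrGIUMRH

Derivation:
Fragment 1: offset=5 data="BBr" -> buffer=?????BBr??????????
Fragment 2: offset=12 data="GIUMR" -> buffer=?????BBr????GIUMR?
Fragment 3: offset=0 data="AIu" -> buffer=AIu??BBr????GIUMR?
Fragment 4: offset=17 data="H" -> buffer=AIu??BBr????GIUMRH
Fragment 5: offset=8 data="jpsr" -> buffer=AIu??BBrjpsrGIUMRH
Fragment 6: offset=0 data="Fc" -> buffer=Fcu??BBrjpsrGIUMRH
Fragment 7: offset=2 data="lBV" -> buffer=FclBVBBrjpsrGIUMRH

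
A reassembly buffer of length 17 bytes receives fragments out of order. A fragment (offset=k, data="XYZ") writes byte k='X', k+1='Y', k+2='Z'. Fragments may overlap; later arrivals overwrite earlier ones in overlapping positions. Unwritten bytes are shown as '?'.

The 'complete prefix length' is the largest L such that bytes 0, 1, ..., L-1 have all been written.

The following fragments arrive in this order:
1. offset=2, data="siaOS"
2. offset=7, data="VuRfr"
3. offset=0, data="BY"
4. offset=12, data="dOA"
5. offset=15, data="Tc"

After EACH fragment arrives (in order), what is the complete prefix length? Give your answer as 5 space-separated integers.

Answer: 0 0 12 15 17

Derivation:
Fragment 1: offset=2 data="siaOS" -> buffer=??siaOS?????????? -> prefix_len=0
Fragment 2: offset=7 data="VuRfr" -> buffer=??siaOSVuRfr????? -> prefix_len=0
Fragment 3: offset=0 data="BY" -> buffer=BYsiaOSVuRfr????? -> prefix_len=12
Fragment 4: offset=12 data="dOA" -> buffer=BYsiaOSVuRfrdOA?? -> prefix_len=15
Fragment 5: offset=15 data="Tc" -> buffer=BYsiaOSVuRfrdOATc -> prefix_len=17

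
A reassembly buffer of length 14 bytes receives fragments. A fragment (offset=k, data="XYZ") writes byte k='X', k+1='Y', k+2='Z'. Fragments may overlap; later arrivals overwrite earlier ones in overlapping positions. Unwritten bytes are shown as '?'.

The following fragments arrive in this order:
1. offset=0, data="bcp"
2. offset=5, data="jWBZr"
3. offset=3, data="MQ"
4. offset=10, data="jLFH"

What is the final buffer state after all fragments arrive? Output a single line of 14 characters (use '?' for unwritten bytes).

Answer: bcpMQjWBZrjLFH

Derivation:
Fragment 1: offset=0 data="bcp" -> buffer=bcp???????????
Fragment 2: offset=5 data="jWBZr" -> buffer=bcp??jWBZr????
Fragment 3: offset=3 data="MQ" -> buffer=bcpMQjWBZr????
Fragment 4: offset=10 data="jLFH" -> buffer=bcpMQjWBZrjLFH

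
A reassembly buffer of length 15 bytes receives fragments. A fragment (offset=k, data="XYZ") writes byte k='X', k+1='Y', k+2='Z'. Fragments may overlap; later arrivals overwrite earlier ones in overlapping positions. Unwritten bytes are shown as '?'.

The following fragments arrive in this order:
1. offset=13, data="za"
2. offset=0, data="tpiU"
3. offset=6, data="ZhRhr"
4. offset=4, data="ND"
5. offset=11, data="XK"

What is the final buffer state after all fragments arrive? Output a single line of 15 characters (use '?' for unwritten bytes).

Fragment 1: offset=13 data="za" -> buffer=?????????????za
Fragment 2: offset=0 data="tpiU" -> buffer=tpiU?????????za
Fragment 3: offset=6 data="ZhRhr" -> buffer=tpiU??ZhRhr??za
Fragment 4: offset=4 data="ND" -> buffer=tpiUNDZhRhr??za
Fragment 5: offset=11 data="XK" -> buffer=tpiUNDZhRhrXKza

Answer: tpiUNDZhRhrXKza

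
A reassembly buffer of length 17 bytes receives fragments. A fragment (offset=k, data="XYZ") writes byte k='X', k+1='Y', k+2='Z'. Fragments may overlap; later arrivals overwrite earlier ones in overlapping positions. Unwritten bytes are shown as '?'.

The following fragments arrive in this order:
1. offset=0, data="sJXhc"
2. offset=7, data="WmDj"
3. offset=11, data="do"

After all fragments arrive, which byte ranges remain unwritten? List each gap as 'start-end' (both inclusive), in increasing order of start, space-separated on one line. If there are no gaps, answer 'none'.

Answer: 5-6 13-16

Derivation:
Fragment 1: offset=0 len=5
Fragment 2: offset=7 len=4
Fragment 3: offset=11 len=2
Gaps: 5-6 13-16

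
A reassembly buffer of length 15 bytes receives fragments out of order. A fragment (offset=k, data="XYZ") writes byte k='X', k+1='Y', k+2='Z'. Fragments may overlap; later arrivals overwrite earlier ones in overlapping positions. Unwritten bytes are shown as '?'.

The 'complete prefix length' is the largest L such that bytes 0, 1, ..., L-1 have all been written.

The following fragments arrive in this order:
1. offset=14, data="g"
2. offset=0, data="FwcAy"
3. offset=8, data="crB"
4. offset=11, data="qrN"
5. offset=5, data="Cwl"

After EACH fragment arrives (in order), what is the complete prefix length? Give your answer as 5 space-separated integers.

Answer: 0 5 5 5 15

Derivation:
Fragment 1: offset=14 data="g" -> buffer=??????????????g -> prefix_len=0
Fragment 2: offset=0 data="FwcAy" -> buffer=FwcAy?????????g -> prefix_len=5
Fragment 3: offset=8 data="crB" -> buffer=FwcAy???crB???g -> prefix_len=5
Fragment 4: offset=11 data="qrN" -> buffer=FwcAy???crBqrNg -> prefix_len=5
Fragment 5: offset=5 data="Cwl" -> buffer=FwcAyCwlcrBqrNg -> prefix_len=15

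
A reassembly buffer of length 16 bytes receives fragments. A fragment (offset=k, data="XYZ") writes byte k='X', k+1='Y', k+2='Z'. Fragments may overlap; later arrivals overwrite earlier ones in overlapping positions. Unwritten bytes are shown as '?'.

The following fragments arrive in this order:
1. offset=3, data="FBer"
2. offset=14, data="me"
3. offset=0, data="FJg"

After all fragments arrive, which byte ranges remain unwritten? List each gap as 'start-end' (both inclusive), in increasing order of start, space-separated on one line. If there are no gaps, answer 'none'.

Fragment 1: offset=3 len=4
Fragment 2: offset=14 len=2
Fragment 3: offset=0 len=3
Gaps: 7-13

Answer: 7-13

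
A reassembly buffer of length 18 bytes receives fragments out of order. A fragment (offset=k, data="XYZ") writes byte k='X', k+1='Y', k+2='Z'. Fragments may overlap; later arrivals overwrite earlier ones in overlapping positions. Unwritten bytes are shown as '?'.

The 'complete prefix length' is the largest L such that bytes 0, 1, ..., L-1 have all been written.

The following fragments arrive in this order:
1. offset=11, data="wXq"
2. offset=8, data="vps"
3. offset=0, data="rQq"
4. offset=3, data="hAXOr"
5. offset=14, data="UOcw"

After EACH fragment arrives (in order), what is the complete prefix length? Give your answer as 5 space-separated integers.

Answer: 0 0 3 14 18

Derivation:
Fragment 1: offset=11 data="wXq" -> buffer=???????????wXq???? -> prefix_len=0
Fragment 2: offset=8 data="vps" -> buffer=????????vpswXq???? -> prefix_len=0
Fragment 3: offset=0 data="rQq" -> buffer=rQq?????vpswXq???? -> prefix_len=3
Fragment 4: offset=3 data="hAXOr" -> buffer=rQqhAXOrvpswXq???? -> prefix_len=14
Fragment 5: offset=14 data="UOcw" -> buffer=rQqhAXOrvpswXqUOcw -> prefix_len=18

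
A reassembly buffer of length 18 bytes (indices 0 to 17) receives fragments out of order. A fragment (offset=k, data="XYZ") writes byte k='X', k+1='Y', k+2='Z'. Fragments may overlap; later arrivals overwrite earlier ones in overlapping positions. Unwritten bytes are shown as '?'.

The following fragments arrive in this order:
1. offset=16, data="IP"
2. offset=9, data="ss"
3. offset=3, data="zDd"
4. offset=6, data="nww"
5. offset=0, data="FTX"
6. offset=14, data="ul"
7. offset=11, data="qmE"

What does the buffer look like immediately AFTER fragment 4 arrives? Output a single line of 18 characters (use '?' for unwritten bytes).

Fragment 1: offset=16 data="IP" -> buffer=????????????????IP
Fragment 2: offset=9 data="ss" -> buffer=?????????ss?????IP
Fragment 3: offset=3 data="zDd" -> buffer=???zDd???ss?????IP
Fragment 4: offset=6 data="nww" -> buffer=???zDdnwwss?????IP

Answer: ???zDdnwwss?????IP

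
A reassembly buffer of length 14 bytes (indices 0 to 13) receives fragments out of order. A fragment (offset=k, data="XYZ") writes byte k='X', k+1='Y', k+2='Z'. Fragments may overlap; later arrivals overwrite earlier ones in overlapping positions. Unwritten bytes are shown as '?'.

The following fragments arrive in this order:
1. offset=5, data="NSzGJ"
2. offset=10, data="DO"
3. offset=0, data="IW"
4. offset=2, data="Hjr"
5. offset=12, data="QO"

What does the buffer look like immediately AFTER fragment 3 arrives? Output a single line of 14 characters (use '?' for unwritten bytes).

Answer: IW???NSzGJDO??

Derivation:
Fragment 1: offset=5 data="NSzGJ" -> buffer=?????NSzGJ????
Fragment 2: offset=10 data="DO" -> buffer=?????NSzGJDO??
Fragment 3: offset=0 data="IW" -> buffer=IW???NSzGJDO??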